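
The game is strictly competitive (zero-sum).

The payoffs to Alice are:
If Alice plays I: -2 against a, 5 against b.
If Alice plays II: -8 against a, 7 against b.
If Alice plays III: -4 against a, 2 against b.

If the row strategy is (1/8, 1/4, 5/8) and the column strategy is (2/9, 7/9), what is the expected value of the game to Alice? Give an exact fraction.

127/72

Against (2/9, 7/9), each row's expected payoff is I: 31/9; II: 11/3; III: 2/3.
Taking the (1/8, 1/4, 5/8)-weighted average: (1/8)·(31/9) + (1/4)·(11/3) + (5/8)·(2/3) = 127/72.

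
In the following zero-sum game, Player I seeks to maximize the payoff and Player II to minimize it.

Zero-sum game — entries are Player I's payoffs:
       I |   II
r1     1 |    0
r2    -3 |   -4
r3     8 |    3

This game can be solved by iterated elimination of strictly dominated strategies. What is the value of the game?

Column I is strictly dominated by II for Player II (0<1, -4<-3, 3<8); eliminate I.
Row r2 is strictly dominated by row r1 (0>-4); eliminate r2.
Row r1 is strictly dominated by row r3 (3>0); eliminate r1.
Only (r3, II) remains, with payoff 3.

3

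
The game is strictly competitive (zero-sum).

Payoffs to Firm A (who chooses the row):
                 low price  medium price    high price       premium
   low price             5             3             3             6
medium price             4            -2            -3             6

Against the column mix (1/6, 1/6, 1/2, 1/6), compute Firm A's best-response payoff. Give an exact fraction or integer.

low price: (5)·(1/6) + (3)·(1/6) + (3)·(1/2) + (6)·(1/6) = 23/6.
medium price: (4)·(1/6) + (-2)·(1/6) + (-3)·(1/2) + (6)·(1/6) = -1/6.
The best pure response is low price with expected payoff 23/6.

23/6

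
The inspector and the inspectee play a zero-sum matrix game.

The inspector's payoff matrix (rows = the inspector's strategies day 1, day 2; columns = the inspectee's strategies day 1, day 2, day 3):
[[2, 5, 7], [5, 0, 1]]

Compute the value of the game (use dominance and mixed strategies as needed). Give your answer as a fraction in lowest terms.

Column day 3 is strictly dominated by day 2 for the inspectee (it gives the inspector more in every row).
The remaining 2×2 game on (day 1, day 2) × (day 1, day 2) has no saddle point. Let the inspector play day 1 with probability p; indifference gives 2p + 5(1−p) = 5p, so p = 5/8.
Similarly the inspectee's optimal q on day 1 is 5/8, and the value is 2·(5/8) + (5)·(3/8) = 25/8.

25/8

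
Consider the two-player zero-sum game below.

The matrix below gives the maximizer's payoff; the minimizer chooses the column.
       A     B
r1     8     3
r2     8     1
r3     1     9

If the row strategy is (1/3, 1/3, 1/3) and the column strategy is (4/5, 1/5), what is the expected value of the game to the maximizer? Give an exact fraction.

27/5

Against (4/5, 1/5), each row's expected payoff is r1: 7; r2: 33/5; r3: 13/5.
Taking the (1/3, 1/3, 1/3)-weighted average: (1/3)·(7) + (1/3)·(33/5) + (1/3)·(13/5) = 27/5.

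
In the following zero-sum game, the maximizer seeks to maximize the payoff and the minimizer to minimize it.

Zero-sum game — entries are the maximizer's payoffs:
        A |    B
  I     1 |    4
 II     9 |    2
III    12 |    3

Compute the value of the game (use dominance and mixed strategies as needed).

Row II is strictly dominated by row III, so the maximizer never plays it.
The remaining 2×2 game on (I, III) × (A, B) has no saddle point. Let the maximizer play I with probability p; indifference gives p + 12(1−p) = 4p + 3(1−p), so p = 3/4.
Similarly the minimizer's optimal q on A is 1/12, and the value is 1·(1/12) + (4)·(11/12) = 15/4.

15/4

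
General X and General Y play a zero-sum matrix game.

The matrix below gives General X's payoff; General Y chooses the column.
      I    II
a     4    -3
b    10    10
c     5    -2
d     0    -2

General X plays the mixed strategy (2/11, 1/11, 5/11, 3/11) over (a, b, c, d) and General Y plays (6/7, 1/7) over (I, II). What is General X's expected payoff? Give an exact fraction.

Against (6/7, 1/7), each row's expected payoff is a: 3; b: 10; c: 4; d: -2/7.
Taking the (2/11, 1/11, 5/11, 3/11)-weighted average: (2/11)·(3) + (1/11)·(10) + (5/11)·(4) + (3/11)·(-2/7) = 246/77.

246/77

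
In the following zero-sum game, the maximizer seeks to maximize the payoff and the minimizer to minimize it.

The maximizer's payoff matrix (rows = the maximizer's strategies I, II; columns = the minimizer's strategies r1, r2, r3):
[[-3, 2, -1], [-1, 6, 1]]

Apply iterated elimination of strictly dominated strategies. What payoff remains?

-1

Row I is strictly dominated by row II (-1>-3, 6>2, 1>-1); eliminate I.
Column r2 is strictly dominated by r1 for the minimizer (-1<6); eliminate r2.
Column r3 is strictly dominated by r1 for the minimizer (-1<1); eliminate r3.
Only (II, r1) remains, with payoff -1.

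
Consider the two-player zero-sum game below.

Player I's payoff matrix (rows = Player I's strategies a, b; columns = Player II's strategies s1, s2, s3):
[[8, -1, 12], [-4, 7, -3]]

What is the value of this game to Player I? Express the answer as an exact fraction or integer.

13/5

Column s3 is strictly dominated by s1 for Player II (it gives Player I more in every row).
The remaining 2×2 game on (a, b) × (s1, s2) has no saddle point. Let Player I play a with probability p; indifference gives 8p − 4(1−p) = −p + 7(1−p), so p = 11/20.
Similarly Player II's optimal q on s1 is 2/5, and the value is 8·(2/5) + (-1)·(3/5) = 13/5.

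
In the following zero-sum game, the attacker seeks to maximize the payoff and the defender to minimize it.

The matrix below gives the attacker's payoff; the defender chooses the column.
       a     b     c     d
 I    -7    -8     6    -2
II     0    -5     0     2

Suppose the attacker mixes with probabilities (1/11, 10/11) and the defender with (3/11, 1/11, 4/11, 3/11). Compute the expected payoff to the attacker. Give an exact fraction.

Against (3/11, 1/11, 4/11, 3/11), each row's expected payoff is I: -1; II: 1/11.
Taking the (1/11, 10/11)-weighted average: (1/11)·(-1) + (10/11)·(1/11) = -1/121.

-1/121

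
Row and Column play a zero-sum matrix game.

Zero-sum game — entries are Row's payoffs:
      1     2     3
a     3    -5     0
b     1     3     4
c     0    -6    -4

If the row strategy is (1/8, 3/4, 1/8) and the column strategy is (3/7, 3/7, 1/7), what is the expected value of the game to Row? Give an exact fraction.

17/14

Against (3/7, 3/7, 1/7), each row's expected payoff is a: -6/7; b: 16/7; c: -22/7.
Taking the (1/8, 3/4, 1/8)-weighted average: (1/8)·(-6/7) + (3/4)·(16/7) + (1/8)·(-22/7) = 17/14.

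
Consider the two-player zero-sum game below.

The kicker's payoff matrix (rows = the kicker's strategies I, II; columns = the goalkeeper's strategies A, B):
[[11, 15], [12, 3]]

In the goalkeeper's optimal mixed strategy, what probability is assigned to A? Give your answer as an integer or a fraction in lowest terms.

Row minima are 11 and 3, so the kicker's maximin is 11; column maxima are 12 and 15, so the goalkeeper's minimax is 12. These differ, so the equilibrium is in mixed strategies.
Let the goalkeeper play A with probability q. The kicker is indifferent when 11q + 15(1−q) = 12q + 3(1−q), giving q = 12/13.

12/13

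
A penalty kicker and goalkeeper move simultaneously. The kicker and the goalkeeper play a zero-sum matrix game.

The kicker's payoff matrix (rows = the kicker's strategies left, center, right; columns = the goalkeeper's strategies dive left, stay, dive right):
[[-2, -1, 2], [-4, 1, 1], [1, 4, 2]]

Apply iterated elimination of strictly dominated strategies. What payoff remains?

Row center is strictly dominated by row right (1>-4, 4>1, 2>1); eliminate center.
Column stay is strictly dominated by dive left for the goalkeeper (-2<-1, 1<4); eliminate stay.
Column dive right is strictly dominated by dive left for the goalkeeper (-2<2, 1<2); eliminate dive right.
Row left is strictly dominated by row right (1>-2); eliminate left.
Only (right, dive left) remains, with payoff 1.

1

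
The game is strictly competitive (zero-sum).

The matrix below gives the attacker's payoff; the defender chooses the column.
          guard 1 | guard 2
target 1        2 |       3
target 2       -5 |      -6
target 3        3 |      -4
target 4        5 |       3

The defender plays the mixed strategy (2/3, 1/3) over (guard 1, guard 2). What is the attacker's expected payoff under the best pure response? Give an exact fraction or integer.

13/3

target 1: (2)·(2/3) + (3)·(1/3) = 7/3.
target 2: (-5)·(2/3) + (-6)·(1/3) = -16/3.
target 3: (3)·(2/3) + (-4)·(1/3) = 2/3.
target 4: (5)·(2/3) + (3)·(1/3) = 13/3.
The best pure response is target 4 with expected payoff 13/3.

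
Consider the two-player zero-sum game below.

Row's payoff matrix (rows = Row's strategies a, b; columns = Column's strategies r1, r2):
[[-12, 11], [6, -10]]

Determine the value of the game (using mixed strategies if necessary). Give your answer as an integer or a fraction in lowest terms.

-18/13

Row minima are -12 and -10, so Row's maximin is -10; column maxima are 6 and 11, so Column's minimax is 6. These differ, so the equilibrium is in mixed strategies.
Let Row play a with probability p. Column is indifferent when −12p + 6(1−p) = 11p − 10(1−p), giving p = 16/39.
Let Column play r1 with probability q. Row is indifferent when −12q + 11(1−q) = 6q − 10(1−q), giving q = 7/13.
The value is -12·(7/13) + (11)·(6/13) = -18/13.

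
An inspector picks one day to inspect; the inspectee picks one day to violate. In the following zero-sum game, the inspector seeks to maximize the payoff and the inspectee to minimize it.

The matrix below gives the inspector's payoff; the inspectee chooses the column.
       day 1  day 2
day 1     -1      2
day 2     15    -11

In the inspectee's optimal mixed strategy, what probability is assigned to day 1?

Row minima are -1 and -11, so the inspector's maximin is -1; column maxima are 15 and 2, so the inspectee's minimax is 2. These differ, so the equilibrium is in mixed strategies.
Let the inspectee play day 1 with probability q. The inspector is indifferent when −q + 2(1−q) = 15q − 11(1−q), giving q = 13/29.

13/29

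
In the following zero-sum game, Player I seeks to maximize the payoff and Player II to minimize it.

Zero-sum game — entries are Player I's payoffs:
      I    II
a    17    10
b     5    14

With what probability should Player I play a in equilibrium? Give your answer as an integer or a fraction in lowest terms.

9/16

Row minima are 10 and 5, so Player I's maximin is 10; column maxima are 17 and 14, so Player II's minimax is 14. These differ, so the equilibrium is in mixed strategies.
Let Player I play a with probability p. Player II is indifferent when 17p + 5(1−p) = 10p + 14(1−p), giving p = 9/16.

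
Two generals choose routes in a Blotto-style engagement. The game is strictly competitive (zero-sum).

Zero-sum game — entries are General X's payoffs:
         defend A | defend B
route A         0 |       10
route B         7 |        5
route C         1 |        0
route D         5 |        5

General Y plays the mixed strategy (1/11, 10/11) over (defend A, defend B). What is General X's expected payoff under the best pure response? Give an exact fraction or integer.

route A: (0)·(1/11) + (10)·(10/11) = 100/11.
route B: (7)·(1/11) + (5)·(10/11) = 57/11.
route C: (1)·(1/11) + (0)·(10/11) = 1/11.
route D: (5)·(1/11) + (5)·(10/11) = 5.
The best pure response is route A with expected payoff 100/11.

100/11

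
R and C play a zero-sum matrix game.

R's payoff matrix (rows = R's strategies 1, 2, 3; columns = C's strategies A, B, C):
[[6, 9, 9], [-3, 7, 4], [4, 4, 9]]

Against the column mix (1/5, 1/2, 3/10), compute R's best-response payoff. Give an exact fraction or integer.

42/5

1: (6)·(1/5) + (9)·(1/2) + (9)·(3/10) = 42/5.
2: (-3)·(1/5) + (7)·(1/2) + (4)·(3/10) = 41/10.
3: (4)·(1/5) + (4)·(1/2) + (9)·(3/10) = 11/2.
The best pure response is 1 with expected payoff 42/5.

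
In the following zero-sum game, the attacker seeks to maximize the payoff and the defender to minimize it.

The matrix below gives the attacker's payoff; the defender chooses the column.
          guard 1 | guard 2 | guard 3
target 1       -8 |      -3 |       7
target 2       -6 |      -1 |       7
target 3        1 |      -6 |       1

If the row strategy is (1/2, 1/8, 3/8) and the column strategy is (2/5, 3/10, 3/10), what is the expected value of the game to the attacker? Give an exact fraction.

-119/80

Against (2/5, 3/10, 3/10), each row's expected payoff is target 1: -2; target 2: -3/5; target 3: -11/10.
Taking the (1/2, 1/8, 3/8)-weighted average: (1/2)·(-2) + (1/8)·(-3/5) + (3/8)·(-11/10) = -119/80.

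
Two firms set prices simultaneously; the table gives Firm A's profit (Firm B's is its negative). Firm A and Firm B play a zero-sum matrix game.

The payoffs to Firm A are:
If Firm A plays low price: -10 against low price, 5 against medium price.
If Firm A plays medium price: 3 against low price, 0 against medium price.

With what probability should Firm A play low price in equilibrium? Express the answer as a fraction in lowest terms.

Row minima are -10 and 0, so Firm A's maximin is 0; column maxima are 3 and 5, so Firm B's minimax is 3. These differ, so the equilibrium is in mixed strategies.
Let Firm A play low price with probability p. Firm B is indifferent when −10p + 3(1−p) = 5p, giving p = 1/6.

1/6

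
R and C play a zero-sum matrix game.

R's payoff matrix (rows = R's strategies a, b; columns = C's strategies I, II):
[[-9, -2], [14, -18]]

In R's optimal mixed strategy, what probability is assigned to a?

32/39

Row minima are -9 and -18, so R's maximin is -9; column maxima are 14 and -2, so C's minimax is -2. These differ, so the equilibrium is in mixed strategies.
Let R play a with probability p. C is indifferent when −9p + 14(1−p) = −2p − 18(1−p), giving p = 32/39.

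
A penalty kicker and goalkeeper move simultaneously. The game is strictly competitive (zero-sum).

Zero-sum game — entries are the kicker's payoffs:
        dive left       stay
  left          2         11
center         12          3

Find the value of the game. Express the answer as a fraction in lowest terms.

Row minima are 2 and 3, so the kicker's maximin is 3; column maxima are 12 and 11, so the goalkeeper's minimax is 11. These differ, so the equilibrium is in mixed strategies.
Let the kicker play left with probability p. The goalkeeper is indifferent when 2p + 12(1−p) = 11p + 3(1−p), giving p = 1/2.
Let the goalkeeper play dive left with probability q. The kicker is indifferent when 2q + 11(1−q) = 12q + 3(1−q), giving q = 4/9.
The value is 2·(4/9) + (11)·(5/9) = 7.

7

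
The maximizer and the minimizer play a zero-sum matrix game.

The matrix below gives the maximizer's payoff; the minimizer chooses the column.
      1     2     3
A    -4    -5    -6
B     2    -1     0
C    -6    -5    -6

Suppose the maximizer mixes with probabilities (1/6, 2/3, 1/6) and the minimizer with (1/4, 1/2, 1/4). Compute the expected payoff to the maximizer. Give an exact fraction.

-7/4

Against (1/4, 1/2, 1/4), each row's expected payoff is A: -5; B: 0; C: -11/2.
Taking the (1/6, 2/3, 1/6)-weighted average: (1/6)·(-5) + (2/3)·(0) + (1/6)·(-11/2) = -7/4.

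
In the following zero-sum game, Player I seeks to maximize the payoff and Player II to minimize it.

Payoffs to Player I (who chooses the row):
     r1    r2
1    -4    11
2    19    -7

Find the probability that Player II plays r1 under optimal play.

Row minima are -4 and -7, so Player I's maximin is -4; column maxima are 19 and 11, so Player II's minimax is 11. These differ, so the equilibrium is in mixed strategies.
Let Player II play r1 with probability q. Player I is indifferent when −4q + 11(1−q) = 19q − 7(1−q), giving q = 18/41.

18/41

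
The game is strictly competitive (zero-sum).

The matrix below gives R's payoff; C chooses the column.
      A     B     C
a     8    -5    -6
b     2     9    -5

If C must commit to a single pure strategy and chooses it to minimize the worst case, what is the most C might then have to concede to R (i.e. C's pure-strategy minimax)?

-5

The worst case (largest entry) in each column is A: 8, B: 9, C: -5.
The best (smallest) of these is -5.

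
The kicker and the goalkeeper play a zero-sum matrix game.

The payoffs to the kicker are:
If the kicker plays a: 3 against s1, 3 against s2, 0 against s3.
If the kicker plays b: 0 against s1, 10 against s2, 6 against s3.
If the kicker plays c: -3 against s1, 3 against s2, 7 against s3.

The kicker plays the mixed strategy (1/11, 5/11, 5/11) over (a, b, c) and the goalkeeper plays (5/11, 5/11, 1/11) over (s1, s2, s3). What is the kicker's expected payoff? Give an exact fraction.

Against (5/11, 5/11, 1/11), each row's expected payoff is a: 30/11; b: 56/11; c: 7/11.
Taking the (1/11, 5/11, 5/11)-weighted average: (1/11)·(30/11) + (5/11)·(56/11) + (5/11)·(7/11) = 345/121.

345/121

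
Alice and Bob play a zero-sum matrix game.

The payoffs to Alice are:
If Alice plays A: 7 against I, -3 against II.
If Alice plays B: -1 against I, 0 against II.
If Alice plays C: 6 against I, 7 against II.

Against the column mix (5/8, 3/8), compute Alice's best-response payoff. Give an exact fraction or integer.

51/8

A: (7)·(5/8) + (-3)·(3/8) = 13/4.
B: (-1)·(5/8) + (0)·(3/8) = -5/8.
C: (6)·(5/8) + (7)·(3/8) = 51/8.
The best pure response is C with expected payoff 51/8.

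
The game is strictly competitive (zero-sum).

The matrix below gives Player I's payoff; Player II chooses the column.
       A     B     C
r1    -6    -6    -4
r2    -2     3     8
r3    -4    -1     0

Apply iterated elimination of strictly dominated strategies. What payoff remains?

Row r1 is strictly dominated by row r2 (-2>-6, 3>-6, 8>-4); eliminate r1.
Column C is strictly dominated by A for Player II (-2<8, -4<0); eliminate C.
Row r3 is strictly dominated by row r2 (-2>-4, 3>-1); eliminate r3.
Column B is strictly dominated by A for Player II (-2<3); eliminate B.
Only (r2, A) remains, with payoff -2.

-2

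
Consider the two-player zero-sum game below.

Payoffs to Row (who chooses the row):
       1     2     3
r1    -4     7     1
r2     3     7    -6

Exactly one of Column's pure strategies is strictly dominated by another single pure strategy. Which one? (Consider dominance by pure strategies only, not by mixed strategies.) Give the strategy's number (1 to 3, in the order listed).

2

Column prefers columns that give Row less. Compare 2 with 1: -4 < 7, 3 < 7.
So 1 strictly dominates 2 for Column; 2 is strictly dominated.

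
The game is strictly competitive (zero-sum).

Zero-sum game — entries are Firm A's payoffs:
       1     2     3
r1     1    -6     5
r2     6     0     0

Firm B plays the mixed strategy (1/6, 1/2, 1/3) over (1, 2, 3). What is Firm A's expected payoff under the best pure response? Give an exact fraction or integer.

1

r1: (1)·(1/6) + (-6)·(1/2) + (5)·(1/3) = -7/6.
r2: (6)·(1/6) + (0)·(1/2) + (0)·(1/3) = 1.
The best pure response is r2 with expected payoff 1.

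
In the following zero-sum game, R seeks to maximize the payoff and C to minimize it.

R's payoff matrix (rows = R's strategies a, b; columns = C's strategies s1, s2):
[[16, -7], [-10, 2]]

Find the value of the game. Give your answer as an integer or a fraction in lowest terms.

-38/35

Row minima are -7 and -10, so R's maximin is -7; column maxima are 16 and 2, so C's minimax is 2. These differ, so the equilibrium is in mixed strategies.
Let R play a with probability p. C is indifferent when 16p − 10(1−p) = −7p + 2(1−p), giving p = 12/35.
Let C play s1 with probability q. R is indifferent when 16q − 7(1−q) = −10q + 2(1−q), giving q = 9/35.
The value is 16·(9/35) + (-7)·(26/35) = -38/35.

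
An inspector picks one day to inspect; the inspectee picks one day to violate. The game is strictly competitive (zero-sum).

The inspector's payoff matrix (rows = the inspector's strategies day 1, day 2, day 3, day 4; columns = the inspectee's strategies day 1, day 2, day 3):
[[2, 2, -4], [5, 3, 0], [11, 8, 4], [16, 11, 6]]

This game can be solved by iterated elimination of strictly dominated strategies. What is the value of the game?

6

Column day 2 is strictly dominated by day 3 for the inspectee (-4<2, 0<3, 4<8, 6<11); eliminate day 2.
Column day 1 is strictly dominated by day 3 for the inspectee (-4<2, 0<5, 4<11, 6<16); eliminate day 1.
Row day 2 is strictly dominated by row day 3 (4>0); eliminate day 2.
Row day 3 is strictly dominated by row day 4 (6>4); eliminate day 3.
Row day 1 is strictly dominated by row day 4 (6>-4); eliminate day 1.
Only (day 4, day 3) remains, with payoff 6.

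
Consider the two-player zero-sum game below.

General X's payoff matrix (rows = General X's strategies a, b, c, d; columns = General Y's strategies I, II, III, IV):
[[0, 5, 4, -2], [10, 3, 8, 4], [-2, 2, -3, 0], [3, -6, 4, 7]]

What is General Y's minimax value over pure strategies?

The worst case (largest entry) in each column is I: 10, II: 5, III: 8, IV: 7.
The best (smallest) of these is 5.

5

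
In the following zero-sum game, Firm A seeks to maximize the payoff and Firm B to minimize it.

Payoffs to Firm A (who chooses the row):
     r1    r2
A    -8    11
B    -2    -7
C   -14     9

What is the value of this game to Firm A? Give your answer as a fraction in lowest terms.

-13/4

Row C is strictly dominated by row A, so Firm A never plays it.
The remaining 2×2 game on (A, B) × (r1, r2) has no saddle point. Let Firm A play A with probability p; indifference gives −8p − 2(1−p) = 11p − 7(1−p), so p = 5/24.
Similarly Firm B's optimal q on r1 is 3/4, and the value is -8·(3/4) + (11)·(1/4) = -13/4.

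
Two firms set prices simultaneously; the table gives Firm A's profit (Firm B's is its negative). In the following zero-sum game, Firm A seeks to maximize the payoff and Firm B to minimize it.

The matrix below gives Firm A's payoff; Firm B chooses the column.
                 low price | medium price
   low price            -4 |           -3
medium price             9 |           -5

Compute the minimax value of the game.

-47/15

Row minima are -4 and -5, so Firm A's maximin is -4; column maxima are 9 and -3, so Firm B's minimax is -3. These differ, so the equilibrium is in mixed strategies.
Let Firm A play low price with probability p. Firm B is indifferent when −4p + 9(1−p) = −3p − 5(1−p), giving p = 14/15.
Let Firm B play low price with probability q. Firm A is indifferent when −4q − 3(1−q) = 9q − 5(1−q), giving q = 2/15.
The value is -4·(2/15) + (-3)·(13/15) = -47/15.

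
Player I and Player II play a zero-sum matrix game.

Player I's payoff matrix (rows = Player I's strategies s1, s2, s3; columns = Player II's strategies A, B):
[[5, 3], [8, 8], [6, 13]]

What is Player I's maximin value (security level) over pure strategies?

8

The worst-case payoff for each row is s1: 3, s2: 8, s3: 6.
The best of these is 8.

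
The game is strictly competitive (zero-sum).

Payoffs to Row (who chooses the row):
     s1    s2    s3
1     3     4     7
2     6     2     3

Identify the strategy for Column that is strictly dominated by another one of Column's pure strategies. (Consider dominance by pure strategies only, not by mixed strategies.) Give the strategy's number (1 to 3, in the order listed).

3

Column prefers columns that give Row less. Compare s3 with s2: 4 < 7, 2 < 3.
So s2 strictly dominates s3 for Column; s3 is strictly dominated.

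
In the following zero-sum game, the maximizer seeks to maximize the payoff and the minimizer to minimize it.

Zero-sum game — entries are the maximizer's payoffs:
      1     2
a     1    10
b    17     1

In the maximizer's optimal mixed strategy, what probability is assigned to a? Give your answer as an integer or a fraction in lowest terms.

16/25

Row minima are 1 and 1, so the maximizer's maximin is 1; column maxima are 17 and 10, so the minimizer's minimax is 10. These differ, so the equilibrium is in mixed strategies.
Let the maximizer play a with probability p. The minimizer is indifferent when p + 17(1−p) = 10p + (1−p), giving p = 16/25.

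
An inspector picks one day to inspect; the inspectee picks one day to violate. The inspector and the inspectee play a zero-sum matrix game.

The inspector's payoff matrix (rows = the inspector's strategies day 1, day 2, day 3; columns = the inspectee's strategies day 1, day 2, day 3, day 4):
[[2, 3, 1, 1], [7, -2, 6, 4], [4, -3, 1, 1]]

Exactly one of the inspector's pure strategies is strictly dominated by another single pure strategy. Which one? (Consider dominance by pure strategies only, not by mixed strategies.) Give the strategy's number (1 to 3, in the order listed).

3

Compare day 3 with day 2: 7 > 4, -2 > -3, 6 > 1, 4 > 1.
So day 2 strictly dominates day 3 for the inspector; day 3 is strictly dominated.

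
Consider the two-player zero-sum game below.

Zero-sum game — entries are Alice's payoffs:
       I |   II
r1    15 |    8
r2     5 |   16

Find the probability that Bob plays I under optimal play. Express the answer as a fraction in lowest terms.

Row minima are 8 and 5, so Alice's maximin is 8; column maxima are 15 and 16, so Bob's minimax is 15. These differ, so the equilibrium is in mixed strategies.
Let Bob play I with probability q. Alice is indifferent when 15q + 8(1−q) = 5q + 16(1−q), giving q = 4/9.

4/9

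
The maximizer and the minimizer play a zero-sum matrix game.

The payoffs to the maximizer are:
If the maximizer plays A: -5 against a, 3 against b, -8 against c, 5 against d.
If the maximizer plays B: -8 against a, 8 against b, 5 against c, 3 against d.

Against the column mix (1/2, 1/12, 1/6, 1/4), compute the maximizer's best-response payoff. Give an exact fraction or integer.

-7/4

A: (-5)·(1/2) + (3)·(1/12) + (-8)·(1/6) + (5)·(1/4) = -7/3.
B: (-8)·(1/2) + (8)·(1/12) + (5)·(1/6) + (3)·(1/4) = -7/4.
The best pure response is B with expected payoff -7/4.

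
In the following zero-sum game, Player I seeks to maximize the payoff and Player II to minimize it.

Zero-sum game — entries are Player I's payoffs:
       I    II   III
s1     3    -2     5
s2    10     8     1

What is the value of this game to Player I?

3

Column I is strictly dominated by II for Player II (it gives Player I more in every row).
The remaining 2×2 game on (s1, s2) × (II, III) has no saddle point. Let Player I play s1 with probability p; indifference gives −2p + 8(1−p) = 5p + (1−p), so p = 1/2.
Similarly Player II's optimal q on II is 2/7, and the value is -2·(2/7) + (5)·(5/7) = 3.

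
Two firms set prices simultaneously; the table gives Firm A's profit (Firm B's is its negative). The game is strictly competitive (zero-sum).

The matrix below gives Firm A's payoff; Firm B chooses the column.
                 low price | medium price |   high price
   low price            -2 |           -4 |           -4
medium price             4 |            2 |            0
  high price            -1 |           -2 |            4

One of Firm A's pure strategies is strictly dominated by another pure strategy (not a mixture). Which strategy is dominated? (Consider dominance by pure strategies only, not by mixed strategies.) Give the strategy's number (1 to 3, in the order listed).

Compare low price with medium price: 4 > -2, 2 > -4, 0 > -4.
So medium price strictly dominates low price for Firm A; low price is strictly dominated.

1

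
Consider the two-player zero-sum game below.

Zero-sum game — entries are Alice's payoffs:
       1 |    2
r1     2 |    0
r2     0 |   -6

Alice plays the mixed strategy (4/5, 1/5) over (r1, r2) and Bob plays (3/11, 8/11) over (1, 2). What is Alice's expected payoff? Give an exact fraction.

-24/55

Against (3/11, 8/11), each row's expected payoff is r1: 6/11; r2: -48/11.
Taking the (4/5, 1/5)-weighted average: (4/5)·(6/11) + (1/5)·(-48/11) = -24/55.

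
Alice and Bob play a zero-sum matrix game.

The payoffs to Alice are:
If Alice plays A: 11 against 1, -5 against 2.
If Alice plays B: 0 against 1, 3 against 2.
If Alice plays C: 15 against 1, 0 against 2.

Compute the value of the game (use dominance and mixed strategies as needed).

5/2

Row A is strictly dominated by row C, so Alice never plays it.
The remaining 2×2 game on (B, C) × (1, 2) has no saddle point. Let Alice play B with probability p; indifference gives 15(1−p) = 3p, so p = 5/6.
Similarly Bob's optimal q on 1 is 1/6, and the value is 0·(1/6) + (3)·(5/6) = 5/2.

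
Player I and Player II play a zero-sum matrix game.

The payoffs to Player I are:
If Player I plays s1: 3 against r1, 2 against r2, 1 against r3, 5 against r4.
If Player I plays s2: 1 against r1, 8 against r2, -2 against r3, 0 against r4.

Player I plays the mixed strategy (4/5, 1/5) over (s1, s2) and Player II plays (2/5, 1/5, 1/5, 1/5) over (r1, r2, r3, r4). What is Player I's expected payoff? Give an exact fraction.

Against (2/5, 1/5, 1/5, 1/5), each row's expected payoff is s1: 14/5; s2: 8/5.
Taking the (4/5, 1/5)-weighted average: (4/5)·(14/5) + (1/5)·(8/5) = 64/25.

64/25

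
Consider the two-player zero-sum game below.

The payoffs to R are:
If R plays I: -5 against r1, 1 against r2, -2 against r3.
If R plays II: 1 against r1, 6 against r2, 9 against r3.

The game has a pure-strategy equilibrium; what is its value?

Row minima: -5, 1 → R's maximin is 1.
Column maxima: 1, 6, 9 → C's minimax is 1.
They coincide at (II, r1), so the value is 1.

1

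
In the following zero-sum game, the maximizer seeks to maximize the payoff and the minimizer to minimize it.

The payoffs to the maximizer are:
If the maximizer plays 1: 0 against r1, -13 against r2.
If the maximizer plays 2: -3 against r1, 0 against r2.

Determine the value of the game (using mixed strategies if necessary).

-39/16

Row minima are -13 and -3, so the maximizer's maximin is -3; column maxima are 0 and 0, so the minimizer's minimax is 0. These differ, so the equilibrium is in mixed strategies.
Let the maximizer play 1 with probability p. The minimizer is indifferent when −3(1−p) = −13p, giving p = 3/16.
Let the minimizer play r1 with probability q. The maximizer is indifferent when −13(1−q) = −3q, giving q = 13/16.
The value is 0·(13/16) + (-13)·(3/16) = -39/16.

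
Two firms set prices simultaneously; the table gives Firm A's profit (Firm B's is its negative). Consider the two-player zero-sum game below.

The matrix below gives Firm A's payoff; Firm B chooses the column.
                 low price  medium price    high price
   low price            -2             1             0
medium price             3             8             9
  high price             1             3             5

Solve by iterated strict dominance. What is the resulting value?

Row high price is strictly dominated by row medium price (3>1, 8>3, 9>5); eliminate high price.
Row low price is strictly dominated by row medium price (3>-2, 8>1, 9>0); eliminate low price.
Column medium price is strictly dominated by low price for Firm B (3<8); eliminate medium price.
Column high price is strictly dominated by low price for Firm B (3<9); eliminate high price.
Only (medium price, low price) remains, with payoff 3.

3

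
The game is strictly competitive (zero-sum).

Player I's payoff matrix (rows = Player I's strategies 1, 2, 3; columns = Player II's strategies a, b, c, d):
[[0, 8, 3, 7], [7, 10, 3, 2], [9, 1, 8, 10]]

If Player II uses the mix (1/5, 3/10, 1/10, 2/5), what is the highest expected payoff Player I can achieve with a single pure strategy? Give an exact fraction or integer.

69/10

1: (0)·(1/5) + (8)·(3/10) + (3)·(1/10) + (7)·(2/5) = 11/2.
2: (7)·(1/5) + (10)·(3/10) + (3)·(1/10) + (2)·(2/5) = 11/2.
3: (9)·(1/5) + (1)·(3/10) + (8)·(1/10) + (10)·(2/5) = 69/10.
The best pure response is 3 with expected payoff 69/10.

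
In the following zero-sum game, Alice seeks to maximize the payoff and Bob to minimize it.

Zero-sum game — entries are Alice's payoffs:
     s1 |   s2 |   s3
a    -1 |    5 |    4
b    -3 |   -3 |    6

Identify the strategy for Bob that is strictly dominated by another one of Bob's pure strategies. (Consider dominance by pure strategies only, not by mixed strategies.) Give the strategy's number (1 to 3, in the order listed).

Bob prefers columns that give Alice less. Compare s3 with s1: -1 < 4, -3 < 6.
So s1 strictly dominates s3 for Bob; s3 is strictly dominated.

3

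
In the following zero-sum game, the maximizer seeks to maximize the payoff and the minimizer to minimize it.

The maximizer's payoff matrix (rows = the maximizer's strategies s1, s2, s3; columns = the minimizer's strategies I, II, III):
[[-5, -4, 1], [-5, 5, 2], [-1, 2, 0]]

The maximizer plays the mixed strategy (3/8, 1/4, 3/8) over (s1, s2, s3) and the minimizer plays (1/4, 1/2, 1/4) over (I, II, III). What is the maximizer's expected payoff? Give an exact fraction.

Against (1/4, 1/2, 1/4), each row's expected payoff is s1: -3; s2: 7/4; s3: 3/4.
Taking the (3/8, 1/4, 3/8)-weighted average: (3/8)·(-3) + (1/4)·(7/4) + (3/8)·(3/4) = -13/32.

-13/32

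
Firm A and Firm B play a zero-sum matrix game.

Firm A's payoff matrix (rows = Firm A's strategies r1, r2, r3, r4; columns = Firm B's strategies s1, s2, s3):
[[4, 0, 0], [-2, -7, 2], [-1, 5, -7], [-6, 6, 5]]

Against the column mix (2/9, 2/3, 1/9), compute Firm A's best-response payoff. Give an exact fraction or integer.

29/9

r1: (4)·(2/9) + (0)·(2/3) + (0)·(1/9) = 8/9.
r2: (-2)·(2/9) + (-7)·(2/3) + (2)·(1/9) = -44/9.
r3: (-1)·(2/9) + (5)·(2/3) + (-7)·(1/9) = 7/3.
r4: (-6)·(2/9) + (6)·(2/3) + (5)·(1/9) = 29/9.
The best pure response is r4 with expected payoff 29/9.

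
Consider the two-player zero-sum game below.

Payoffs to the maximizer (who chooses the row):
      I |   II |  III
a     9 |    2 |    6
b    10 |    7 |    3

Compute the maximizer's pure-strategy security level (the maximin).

The worst-case payoff for each row is a: 2, b: 3.
The best of these is 3.

3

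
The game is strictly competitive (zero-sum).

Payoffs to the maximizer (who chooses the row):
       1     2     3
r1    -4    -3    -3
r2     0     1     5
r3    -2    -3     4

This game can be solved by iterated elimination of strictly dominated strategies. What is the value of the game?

0

Row r3 is strictly dominated by row r2 (0>-2, 1>-3, 5>4); eliminate r3.
Row r1 is strictly dominated by row r2 (0>-4, 1>-3, 5>-3); eliminate r1.
Column 3 is strictly dominated by 1 for the minimizer (0<5); eliminate 3.
Column 2 is strictly dominated by 1 for the minimizer (0<1); eliminate 2.
Only (r2, 1) remains, with payoff 0.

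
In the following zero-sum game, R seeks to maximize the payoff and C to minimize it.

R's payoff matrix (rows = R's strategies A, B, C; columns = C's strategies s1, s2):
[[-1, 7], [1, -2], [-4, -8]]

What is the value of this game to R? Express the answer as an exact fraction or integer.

5/11

Row C is strictly dominated by row B, so R never plays it.
The remaining 2×2 game on (A, B) × (s1, s2) has no saddle point. Let R play A with probability p; indifference gives −p + (1−p) = 7p − 2(1−p), so p = 3/11.
Similarly C's optimal q on s1 is 9/11, and the value is -1·(9/11) + (7)·(2/11) = 5/11.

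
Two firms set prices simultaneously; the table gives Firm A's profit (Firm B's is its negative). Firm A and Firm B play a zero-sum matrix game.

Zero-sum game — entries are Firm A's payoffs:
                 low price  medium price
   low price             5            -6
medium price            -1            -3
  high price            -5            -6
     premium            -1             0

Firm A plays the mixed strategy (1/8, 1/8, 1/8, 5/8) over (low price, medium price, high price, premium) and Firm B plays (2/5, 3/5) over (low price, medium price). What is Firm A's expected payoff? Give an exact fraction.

-57/40

Against (2/5, 3/5), each row's expected payoff is low price: -8/5; medium price: -11/5; high price: -28/5; premium: -2/5.
Taking the (1/8, 1/8, 1/8, 5/8)-weighted average: (1/8)·(-8/5) + (1/8)·(-11/5) + (1/8)·(-28/5) + (5/8)·(-2/5) = -57/40.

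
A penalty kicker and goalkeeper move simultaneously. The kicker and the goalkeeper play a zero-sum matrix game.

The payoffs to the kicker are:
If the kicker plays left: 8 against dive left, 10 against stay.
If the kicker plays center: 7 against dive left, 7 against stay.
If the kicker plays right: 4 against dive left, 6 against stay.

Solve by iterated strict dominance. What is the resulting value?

8

Row right is strictly dominated by row left (8>4, 10>6); eliminate right.
Row center is strictly dominated by row left (8>7, 10>7); eliminate center.
Column stay is strictly dominated by dive left for the goalkeeper (8<10); eliminate stay.
Only (left, dive left) remains, with payoff 8.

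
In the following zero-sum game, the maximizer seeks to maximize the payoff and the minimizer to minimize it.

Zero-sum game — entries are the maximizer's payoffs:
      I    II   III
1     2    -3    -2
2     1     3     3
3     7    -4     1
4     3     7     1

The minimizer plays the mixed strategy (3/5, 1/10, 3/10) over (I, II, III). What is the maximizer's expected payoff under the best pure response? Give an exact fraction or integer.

1: (2)·(3/5) + (-3)·(1/10) + (-2)·(3/10) = 3/10.
2: (1)·(3/5) + (3)·(1/10) + (3)·(3/10) = 9/5.
3: (7)·(3/5) + (-4)·(1/10) + (1)·(3/10) = 41/10.
4: (3)·(3/5) + (7)·(1/10) + (1)·(3/10) = 14/5.
The best pure response is 3 with expected payoff 41/10.

41/10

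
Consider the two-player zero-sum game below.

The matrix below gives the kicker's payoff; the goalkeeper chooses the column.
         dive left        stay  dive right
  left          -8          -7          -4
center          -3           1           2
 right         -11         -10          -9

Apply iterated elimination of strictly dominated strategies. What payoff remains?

Row left is strictly dominated by row center (-3>-8, 1>-7, 2>-4); eliminate left.
Row right is strictly dominated by row center (-3>-11, 1>-10, 2>-9); eliminate right.
Column dive right is strictly dominated by dive left for the goalkeeper (-3<2); eliminate dive right.
Column stay is strictly dominated by dive left for the goalkeeper (-3<1); eliminate stay.
Only (center, dive left) remains, with payoff -3.

-3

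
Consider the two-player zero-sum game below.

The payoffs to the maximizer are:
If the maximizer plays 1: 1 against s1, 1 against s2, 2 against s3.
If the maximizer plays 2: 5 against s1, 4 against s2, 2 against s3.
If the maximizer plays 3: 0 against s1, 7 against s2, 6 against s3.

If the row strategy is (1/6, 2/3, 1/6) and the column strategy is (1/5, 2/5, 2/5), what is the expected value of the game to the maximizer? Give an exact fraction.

101/30

Against (1/5, 2/5, 2/5), each row's expected payoff is 1: 7/5; 2: 17/5; 3: 26/5.
Taking the (1/6, 2/3, 1/6)-weighted average: (1/6)·(7/5) + (2/3)·(17/5) + (1/6)·(26/5) = 101/30.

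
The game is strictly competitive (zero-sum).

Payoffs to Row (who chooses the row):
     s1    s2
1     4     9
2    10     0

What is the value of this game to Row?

6

Row minima are 4 and 0, so Row's maximin is 4; column maxima are 10 and 9, so Column's minimax is 9. These differ, so the equilibrium is in mixed strategies.
Let Row play 1 with probability p. Column is indifferent when 4p + 10(1−p) = 9p, giving p = 2/3.
Let Column play s1 with probability q. Row is indifferent when 4q + 9(1−q) = 10q, giving q = 3/5.
The value is 4·(3/5) + (9)·(2/5) = 6.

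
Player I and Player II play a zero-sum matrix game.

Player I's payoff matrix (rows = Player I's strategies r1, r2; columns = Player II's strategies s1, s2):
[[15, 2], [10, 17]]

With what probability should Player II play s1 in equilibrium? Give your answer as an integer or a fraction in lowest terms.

Row minima are 2 and 10, so Player I's maximin is 10; column maxima are 15 and 17, so Player II's minimax is 15. These differ, so the equilibrium is in mixed strategies.
Let Player II play s1 with probability q. Player I is indifferent when 15q + 2(1−q) = 10q + 17(1−q), giving q = 3/4.

3/4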